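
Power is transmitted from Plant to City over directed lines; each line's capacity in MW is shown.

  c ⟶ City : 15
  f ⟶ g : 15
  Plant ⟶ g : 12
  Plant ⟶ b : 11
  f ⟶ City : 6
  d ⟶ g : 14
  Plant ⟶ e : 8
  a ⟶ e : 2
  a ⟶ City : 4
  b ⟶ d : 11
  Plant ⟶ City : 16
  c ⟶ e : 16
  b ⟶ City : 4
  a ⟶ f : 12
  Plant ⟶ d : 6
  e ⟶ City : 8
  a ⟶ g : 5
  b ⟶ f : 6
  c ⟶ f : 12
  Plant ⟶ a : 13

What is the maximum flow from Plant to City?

38

Augment Plant→City: bottleneck 16, flow now 16.
Augment Plant→a→City: bottleneck 4, flow now 20.
Augment Plant→b→City: bottleneck 4, flow now 24.
Augment Plant→e→City: bottleneck 8, flow now 32.
Augment Plant→a→f→City: bottleneck 6, flow now 38.
No augmenting path remains; maximum flow = 38.
In the residual graph, reachable from Plant: {Plant, a, b, d, e, f, g}.
Min-cut edges: Plant→City (16), a→City (4), b→City (4), e→City (8), f→City (6); capacity 16 + 4 + 4 + 8 + 6 = 38.
This cut is saturated, so no flow can exceed 38.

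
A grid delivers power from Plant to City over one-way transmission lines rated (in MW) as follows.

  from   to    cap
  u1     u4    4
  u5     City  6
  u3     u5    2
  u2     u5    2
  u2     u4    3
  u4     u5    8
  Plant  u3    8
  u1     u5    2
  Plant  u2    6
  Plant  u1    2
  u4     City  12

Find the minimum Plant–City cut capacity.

Augment Plant→u1→u4→City: bottleneck 2, flow now 2.
Augment Plant→u2→u4→City: bottleneck 3, flow now 5.
Augment Plant→u2→u5→City: bottleneck 2, flow now 7.
Augment Plant→u3→u5→City: bottleneck 2, flow now 9.
No augmenting path remains; maximum flow = 9.
By max-flow min-cut, the minimum cut capacity equals the max flow.
In the residual graph, reachable from Plant: {Plant, u2, u3}.
Min-cut edges: Plant→u1 (2), u2→u4 (3), u2→u5 (2), u3→u5 (2); capacity 2 + 3 + 2 + 2 = 9.

9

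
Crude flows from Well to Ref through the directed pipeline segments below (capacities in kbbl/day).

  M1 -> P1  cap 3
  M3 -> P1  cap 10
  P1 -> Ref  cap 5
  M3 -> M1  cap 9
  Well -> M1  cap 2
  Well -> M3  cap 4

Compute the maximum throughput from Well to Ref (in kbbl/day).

5

Augment Well→M1→P1→Ref: bottleneck 2, flow now 2.
Augment Well→M3→P1→Ref: bottleneck 3, flow now 5.
No augmenting path remains; maximum flow = 5.
In the residual graph, reachable from Well: {Well, M1, M3, P1}.
Min-cut edges: P1→Ref (5); capacity 5 = 5.
This cut is saturated, so no flow can exceed 5.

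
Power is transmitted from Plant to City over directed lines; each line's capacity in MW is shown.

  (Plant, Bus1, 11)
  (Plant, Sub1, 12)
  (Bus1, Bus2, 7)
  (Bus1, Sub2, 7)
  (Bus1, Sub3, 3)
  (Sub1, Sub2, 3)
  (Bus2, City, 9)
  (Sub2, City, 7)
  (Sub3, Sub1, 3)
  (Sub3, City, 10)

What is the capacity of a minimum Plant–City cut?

14

Augment Plant→Bus1→Bus2→City: bottleneck 7, flow now 7.
Augment Plant→Bus1→Sub2→City: bottleneck 4, flow now 11.
Augment Plant→Sub1→Sub2→City: bottleneck 3, flow now 14.
No augmenting path remains; maximum flow = 14.
By max-flow min-cut, the minimum cut capacity equals the max flow.
In the residual graph, reachable from Plant: {Plant, Sub1}.
Min-cut edges: Plant→Bus1 (11), Sub1→Sub2 (3); capacity 11 + 3 = 14.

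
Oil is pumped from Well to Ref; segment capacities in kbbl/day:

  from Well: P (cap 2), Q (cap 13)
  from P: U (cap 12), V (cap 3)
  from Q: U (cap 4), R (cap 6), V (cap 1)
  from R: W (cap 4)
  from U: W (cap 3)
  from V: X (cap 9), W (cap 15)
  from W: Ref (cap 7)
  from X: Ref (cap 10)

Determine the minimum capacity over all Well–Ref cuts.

Augment Well→P→U→W→Ref: bottleneck 2, flow now 2.
Augment Well→Q→R→W→Ref: bottleneck 4, flow now 6.
Augment Well→Q→U→W→Ref: bottleneck 1, flow now 7.
Augment Well→Q→V→X→Ref: bottleneck 1, flow now 8.
Augment Well→Q→U→P→V→X→Ref: bottleneck 2, flow now 10. (uses reverse residual edge)
No augmenting path remains; maximum flow = 10.
By max-flow min-cut, the minimum cut capacity equals the max flow.
In the residual graph, reachable from Well: {Well, Q, R, U}.
Min-cut edges: Well→P (2), Q→V (1), R→W (4), U→W (3); capacity 2 + 1 + 4 + 3 = 10.

10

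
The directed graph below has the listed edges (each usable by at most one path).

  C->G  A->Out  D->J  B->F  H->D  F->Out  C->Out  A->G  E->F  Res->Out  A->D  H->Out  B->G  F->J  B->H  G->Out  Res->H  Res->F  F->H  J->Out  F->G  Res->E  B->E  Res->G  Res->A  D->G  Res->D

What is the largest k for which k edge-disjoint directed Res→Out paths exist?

Assign every edge capacity 1; by Menger, the answer equals the max flow.
Path Res→Out (+1); total 1.
Path Res→A→Out (+1); total 2.
Path Res→F→Out (+1); total 3.
Path Res→G→Out (+1); total 4.
Path Res→H→Out (+1); total 5.
Path Res→D→J→Out (+1); total 6.
No residual Res→Out path; max flow = 6.
Certifying cut of size 6: {F→Out, G→Out, H→Out, J→Out, Res→A, Res→Out}.

6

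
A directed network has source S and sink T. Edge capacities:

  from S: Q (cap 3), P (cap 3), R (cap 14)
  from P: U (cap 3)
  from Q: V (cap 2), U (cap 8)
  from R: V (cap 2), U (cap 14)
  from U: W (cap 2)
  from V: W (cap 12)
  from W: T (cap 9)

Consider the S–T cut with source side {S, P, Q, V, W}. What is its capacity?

Edges leaving {S, P, Q, V, W}: S→R (14), P→U (3), Q→U (8), W→T (9).
Cut capacity = 14 + 3 + 8 + 9 = 34.

34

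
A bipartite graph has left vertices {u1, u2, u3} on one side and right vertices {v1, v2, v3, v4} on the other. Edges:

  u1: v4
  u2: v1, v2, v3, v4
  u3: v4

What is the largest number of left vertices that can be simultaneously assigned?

Unit-capacity flow: source→left, listed edges, right→sink; max matching = max flow.
Augmenting path u1→v4 (+1); matched 1.
Augmenting path u2→v1 (+1); matched 2.
No augmenting path remains; maximum matching = 2.
König certificate: {u2, v4} is a vertex cover of size 2 (every listed pair touches it), so no matching can be larger.

2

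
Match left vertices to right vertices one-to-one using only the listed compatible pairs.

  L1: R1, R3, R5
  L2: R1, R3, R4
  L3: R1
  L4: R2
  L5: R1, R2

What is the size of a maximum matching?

4

Unit-capacity flow: source→left, listed edges, right→sink; max matching = max flow.
Augmenting path L1→R1 (+1); matched 1.
Augmenting path L2→R3 (+1); matched 2.
Augmenting path L4→R2 (+1); matched 3.
Augmenting path L3→R1→L1→R5 (+1); matched 4.
No augmenting path remains; maximum matching = 4.
König certificate: {L1, L2, R1, R2} is a vertex cover of size 4 (every listed pair touches it), so no matching can be larger.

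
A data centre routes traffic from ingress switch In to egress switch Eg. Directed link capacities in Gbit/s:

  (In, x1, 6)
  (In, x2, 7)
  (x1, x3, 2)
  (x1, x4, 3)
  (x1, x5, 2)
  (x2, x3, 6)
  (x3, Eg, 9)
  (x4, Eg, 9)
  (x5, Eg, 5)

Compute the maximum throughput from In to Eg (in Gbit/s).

12

Augment In→x1→x3→Eg: bottleneck 2, flow now 2.
Augment In→x1→x4→Eg: bottleneck 3, flow now 5.
Augment In→x1→x5→Eg: bottleneck 1, flow now 6.
Augment In→x2→x3→Eg: bottleneck 6, flow now 12.
No augmenting path remains; maximum flow = 12.
In the residual graph, reachable from In: {In, x2}.
Min-cut edges: In→x1 (6), x2→x3 (6); capacity 6 + 6 = 12.
This cut is saturated, so no flow can exceed 12.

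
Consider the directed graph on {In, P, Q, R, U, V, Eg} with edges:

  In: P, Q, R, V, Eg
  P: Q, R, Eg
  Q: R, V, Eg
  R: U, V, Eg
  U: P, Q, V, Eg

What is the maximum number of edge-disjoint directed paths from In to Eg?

4

Assign every edge capacity 1; by Menger, the answer equals the max flow.
Path In→Eg (+1); total 1.
Path In→P→Eg (+1); total 2.
Path In→Q→Eg (+1); total 3.
Path In→R→Eg (+1); total 4.
No residual In→Eg path; max flow = 4.
Certifying cut of size 4: {In→Eg, In→P, In→Q, In→R}.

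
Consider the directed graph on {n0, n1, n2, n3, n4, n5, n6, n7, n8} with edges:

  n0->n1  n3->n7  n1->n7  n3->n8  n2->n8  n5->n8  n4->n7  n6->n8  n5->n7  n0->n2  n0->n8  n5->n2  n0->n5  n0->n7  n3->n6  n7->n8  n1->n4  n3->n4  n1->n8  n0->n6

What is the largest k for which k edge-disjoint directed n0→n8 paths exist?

Assign every edge capacity 1; by Menger, the answer equals the max flow.
Path n0→n8 (+1); total 1.
Path n0→n1→n8 (+1); total 2.
Path n0→n2→n8 (+1); total 3.
Path n0→n5→n8 (+1); total 4.
Path n0→n6→n8 (+1); total 5.
Path n0→n7→n8 (+1); total 6.
No residual n0→n8 path; max flow = 6.
Certifying cut of size 6: {n0→n1, n0→n2, n0→n5, n0→n6, n0→n7, n0→n8}.

6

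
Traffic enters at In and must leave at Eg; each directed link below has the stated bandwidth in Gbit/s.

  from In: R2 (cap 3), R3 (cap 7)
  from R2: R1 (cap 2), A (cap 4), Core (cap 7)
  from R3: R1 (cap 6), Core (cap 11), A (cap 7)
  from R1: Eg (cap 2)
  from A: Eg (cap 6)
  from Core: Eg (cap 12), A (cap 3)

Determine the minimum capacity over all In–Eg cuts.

Augment In→R2→R1→Eg: bottleneck 2, flow now 2.
Augment In→R2→A→Eg: bottleneck 1, flow now 3.
Augment In→R3→A→Eg: bottleneck 5, flow now 8.
Augment In→R3→Core→Eg: bottleneck 2, flow now 10.
No augmenting path remains; maximum flow = 10.
By max-flow min-cut, the minimum cut capacity equals the max flow.
In the residual graph, reachable from In: {In}.
Min-cut edges: In→R2 (3), In→R3 (7); capacity 3 + 7 = 10.

10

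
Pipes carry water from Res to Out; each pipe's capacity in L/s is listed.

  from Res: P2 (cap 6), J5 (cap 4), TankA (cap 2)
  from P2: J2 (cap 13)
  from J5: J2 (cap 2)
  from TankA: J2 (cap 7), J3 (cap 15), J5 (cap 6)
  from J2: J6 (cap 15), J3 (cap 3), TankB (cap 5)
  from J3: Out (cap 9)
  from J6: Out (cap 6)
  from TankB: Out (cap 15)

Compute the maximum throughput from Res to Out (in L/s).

10

Augment Res→TankA→J3→Out: bottleneck 2, flow now 2.
Augment Res→P2→J2→J3→Out: bottleneck 3, flow now 5.
Augment Res→P2→J2→J6→Out: bottleneck 3, flow now 8.
Augment Res→J5→J2→J6→Out: bottleneck 2, flow now 10.
No augmenting path remains; maximum flow = 10.
In the residual graph, reachable from Res: {Res, J5}.
Min-cut edges: Res→P2 (6), Res→TankA (2), J5→J2 (2); capacity 6 + 2 + 2 = 10.
This cut is saturated, so no flow can exceed 10.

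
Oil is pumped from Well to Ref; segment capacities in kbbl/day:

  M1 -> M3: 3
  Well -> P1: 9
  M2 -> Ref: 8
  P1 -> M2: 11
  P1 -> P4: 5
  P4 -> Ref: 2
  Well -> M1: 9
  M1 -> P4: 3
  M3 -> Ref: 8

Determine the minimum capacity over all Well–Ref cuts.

13

Augment Well→M1→P4→Ref: bottleneck 2, flow now 2.
Augment Well→M1→M3→Ref: bottleneck 3, flow now 5.
Augment Well→P1→M2→Ref: bottleneck 8, flow now 13.
No augmenting path remains; maximum flow = 13.
By max-flow min-cut, the minimum cut capacity equals the max flow.
In the residual graph, reachable from Well: {Well, M1, P1, P4, M2}.
Min-cut edges: M1→M3 (3), P4→Ref (2), M2→Ref (8); capacity 3 + 2 + 8 = 13.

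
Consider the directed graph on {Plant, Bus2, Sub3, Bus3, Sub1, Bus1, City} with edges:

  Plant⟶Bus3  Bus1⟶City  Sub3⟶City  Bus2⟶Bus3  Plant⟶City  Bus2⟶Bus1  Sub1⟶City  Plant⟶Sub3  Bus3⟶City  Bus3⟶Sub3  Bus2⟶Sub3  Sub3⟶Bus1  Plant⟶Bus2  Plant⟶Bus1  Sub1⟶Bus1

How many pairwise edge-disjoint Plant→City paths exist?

Assign every edge capacity 1; by Menger, the answer equals the max flow.
Path Plant→City (+1); total 1.
Path Plant→Sub3→City (+1); total 2.
Path Plant→Bus3→City (+1); total 3.
Path Plant→Bus1→City (+1); total 4.
No residual Plant→City path; max flow = 4.
Certifying cut of size 4: {Bus1→City, Bus3→City, Plant→City, Sub3→City}.

4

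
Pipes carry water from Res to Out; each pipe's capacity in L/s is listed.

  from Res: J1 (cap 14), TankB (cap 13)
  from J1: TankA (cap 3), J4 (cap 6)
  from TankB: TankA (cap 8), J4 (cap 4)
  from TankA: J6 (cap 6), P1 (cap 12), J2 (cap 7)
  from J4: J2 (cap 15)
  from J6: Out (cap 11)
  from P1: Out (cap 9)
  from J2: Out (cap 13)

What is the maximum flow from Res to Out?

21

Augment Res→J1→TankA→J6→Out: bottleneck 3, flow now 3.
Augment Res→J1→J4→J2→Out: bottleneck 6, flow now 9.
Augment Res→TankB→TankA→J6→Out: bottleneck 3, flow now 12.
Augment Res→TankB→TankA→P1→Out: bottleneck 5, flow now 17.
Augment Res→TankB→J4→J2→Out: bottleneck 4, flow now 21.
No augmenting path remains; maximum flow = 21.
In the residual graph, reachable from Res: {Res, J1, TankB}.
Min-cut edges: J1→TankA (3), J1→J4 (6), TankB→TankA (8), TankB→J4 (4); capacity 3 + 6 + 8 + 4 = 21.
This cut is saturated, so no flow can exceed 21.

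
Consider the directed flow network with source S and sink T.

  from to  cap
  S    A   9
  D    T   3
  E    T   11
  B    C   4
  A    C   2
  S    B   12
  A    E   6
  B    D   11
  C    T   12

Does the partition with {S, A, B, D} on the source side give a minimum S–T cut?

Yes — it is a minimum cut (capacity 15).

Given cut capacity: 2 + 6 + 4 + 3 = 15.
Augment S→A→C→T: bottleneck 2, flow now 2.
Augment S→A→E→T: bottleneck 6, flow now 8.
Augment S→B→C→T: bottleneck 4, flow now 12.
Augment S→B→D→T: bottleneck 3, flow now 15.
No augmenting path remains; maximum flow = 15.
Cut capacity 15 equals the max flow, so it is a minimum cut.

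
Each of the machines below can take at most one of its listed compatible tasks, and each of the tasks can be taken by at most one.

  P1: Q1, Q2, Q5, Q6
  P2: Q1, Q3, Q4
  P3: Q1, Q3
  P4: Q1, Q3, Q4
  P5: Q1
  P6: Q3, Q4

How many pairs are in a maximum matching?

4

Unit-capacity flow: source→left, listed edges, right→sink; max matching = max flow.
Augmenting path P1→Q1 (+1); matched 1.
Augmenting path P2→Q3 (+1); matched 2.
Augmenting path P4→Q4 (+1); matched 3.
Augmenting path P3→Q1→P1→Q2 (+1); matched 4.
No augmenting path remains; maximum matching = 4.
König certificate: {P1, Q1, Q3, Q4} is a vertex cover of size 4 (every listed pair touches it), so no matching can be larger.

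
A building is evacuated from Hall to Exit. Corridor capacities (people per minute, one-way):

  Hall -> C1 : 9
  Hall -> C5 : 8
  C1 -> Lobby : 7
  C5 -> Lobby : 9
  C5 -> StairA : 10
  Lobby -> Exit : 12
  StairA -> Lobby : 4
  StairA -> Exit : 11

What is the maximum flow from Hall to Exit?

15

Augment Hall→C1→Lobby→Exit: bottleneck 7, flow now 7.
Augment Hall→C5→Lobby→Exit: bottleneck 5, flow now 12.
Augment Hall→C5→StairA→Exit: bottleneck 3, flow now 15.
No augmenting path remains; maximum flow = 15.
In the residual graph, reachable from Hall: {Hall, C1}.
Min-cut edges: Hall→C5 (8), C1→Lobby (7); capacity 8 + 7 = 15.
This cut is saturated, so no flow can exceed 15.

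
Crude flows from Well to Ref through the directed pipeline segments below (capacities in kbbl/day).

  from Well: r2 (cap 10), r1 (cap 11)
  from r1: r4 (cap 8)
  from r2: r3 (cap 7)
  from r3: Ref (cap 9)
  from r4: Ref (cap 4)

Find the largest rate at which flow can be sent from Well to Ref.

Augment Well→r1→r4→Ref: bottleneck 4, flow now 4.
Augment Well→r2→r3→Ref: bottleneck 7, flow now 11.
No augmenting path remains; maximum flow = 11.
In the residual graph, reachable from Well: {Well, r1, r2, r4}.
Min-cut edges: r2→r3 (7), r4→Ref (4); capacity 7 + 4 = 11.
This cut is saturated, so no flow can exceed 11.

11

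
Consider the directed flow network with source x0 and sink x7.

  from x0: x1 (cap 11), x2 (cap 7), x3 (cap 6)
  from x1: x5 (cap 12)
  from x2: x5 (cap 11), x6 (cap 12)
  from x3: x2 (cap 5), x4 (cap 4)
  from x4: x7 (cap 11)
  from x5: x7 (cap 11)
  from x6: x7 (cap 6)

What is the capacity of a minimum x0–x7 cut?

21

Augment x0→x1→x5→x7: bottleneck 11, flow now 11.
Augment x0→x2→x6→x7: bottleneck 6, flow now 17.
Augment x0→x3→x4→x7: bottleneck 4, flow now 21.
No augmenting path remains; maximum flow = 21.
By max-flow min-cut, the minimum cut capacity equals the max flow.
In the residual graph, reachable from x0: {x0, x1, x2, x3, x5, x6}.
Min-cut edges: x3→x4 (4), x5→x7 (11), x6→x7 (6); capacity 4 + 11 + 6 = 21.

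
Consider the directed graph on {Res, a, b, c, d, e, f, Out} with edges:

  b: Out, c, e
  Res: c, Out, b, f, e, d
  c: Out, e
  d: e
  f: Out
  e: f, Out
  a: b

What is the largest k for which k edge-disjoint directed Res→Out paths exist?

5

Assign every edge capacity 1; by Menger, the answer equals the max flow.
Path Res→Out (+1); total 1.
Path Res→b→Out (+1); total 2.
Path Res→c→Out (+1); total 3.
Path Res→e→Out (+1); total 4.
Path Res→f→Out (+1); total 5.
No residual Res→Out path; max flow = 5.
Certifying cut of size 5: {Res→Out, Res→b, Res→c, e→Out, f→Out}.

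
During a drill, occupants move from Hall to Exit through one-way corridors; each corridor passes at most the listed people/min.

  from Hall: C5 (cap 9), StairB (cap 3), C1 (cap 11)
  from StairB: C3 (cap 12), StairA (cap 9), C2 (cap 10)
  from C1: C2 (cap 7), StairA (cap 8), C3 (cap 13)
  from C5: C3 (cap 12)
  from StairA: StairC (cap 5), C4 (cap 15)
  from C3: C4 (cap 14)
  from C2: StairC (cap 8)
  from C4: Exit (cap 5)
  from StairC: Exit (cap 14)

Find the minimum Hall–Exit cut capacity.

Augment Hall→StairB→StairA→C4→Exit: bottleneck 3, flow now 3.
Augment Hall→C1→StairA→C4→Exit: bottleneck 2, flow now 5.
Augment Hall→C1→StairA→StairC→Exit: bottleneck 5, flow now 10.
Augment Hall→C1→C2→StairC→Exit: bottleneck 4, flow now 14.
Augment Hall→C5→C3→C4→StairA→StairB→C2→StairC→Exit: bottleneck 3, flow now 17. (uses reverse residual edge)
Augment Hall→C5→C3→C4→StairA→C1→C2→StairC→Exit: bottleneck 1, flow now 18. (uses reverse residual edge)
No augmenting path remains; maximum flow = 18.
By max-flow min-cut, the minimum cut capacity equals the max flow.
In the residual graph, reachable from Hall: {Hall, StairB, C1, C5, StairA, C3, C2, C4}.
Min-cut edges: StairA→StairC (5), C2→StairC (8), C4→Exit (5); capacity 5 + 8 + 5 = 18.

18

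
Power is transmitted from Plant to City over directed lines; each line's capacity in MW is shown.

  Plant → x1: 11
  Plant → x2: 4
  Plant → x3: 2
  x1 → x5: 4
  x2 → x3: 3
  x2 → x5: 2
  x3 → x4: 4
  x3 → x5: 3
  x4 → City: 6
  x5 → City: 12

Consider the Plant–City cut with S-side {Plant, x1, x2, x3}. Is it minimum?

No — its capacity is 13, but the minimum cut has capacity 10.

Given cut capacity: 4 + 2 + 4 + 3 = 13.
Augment Plant→x1→x5→City: bottleneck 4, flow now 4.
Augment Plant→x2→x5→City: bottleneck 2, flow now 6.
Augment Plant→x3→x4→City: bottleneck 2, flow now 8.
Augment Plant→x2→x3→x4→City: bottleneck 2, flow now 10.
No augmenting path remains; maximum flow = 10.
In the residual graph, reachable from Plant: {Plant, x1}.
Min-cut edges: Plant→x2 (4), Plant→x3 (2), x1→x5 (4); capacity 4 + 2 + 4 = 10.
Cut capacity 13 exceeds the max flow 10, so it is not minimum.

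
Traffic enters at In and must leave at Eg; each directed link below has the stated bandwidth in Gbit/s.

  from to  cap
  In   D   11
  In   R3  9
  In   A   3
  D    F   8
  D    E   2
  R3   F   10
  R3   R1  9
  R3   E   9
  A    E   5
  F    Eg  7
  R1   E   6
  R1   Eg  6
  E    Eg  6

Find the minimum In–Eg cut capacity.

Augment In→D→F→Eg: bottleneck 7, flow now 7.
Augment In→D→E→Eg: bottleneck 2, flow now 9.
Augment In→R3→R1→Eg: bottleneck 6, flow now 15.
Augment In→R3→E→Eg: bottleneck 3, flow now 18.
Augment In→A→E→Eg: bottleneck 1, flow now 19.
No augmenting path remains; maximum flow = 19.
By max-flow min-cut, the minimum cut capacity equals the max flow.
In the residual graph, reachable from In: {In, D, R3, A, F, R1, E}.
Min-cut edges: F→Eg (7), R1→Eg (6), E→Eg (6); capacity 7 + 6 + 6 = 19.

19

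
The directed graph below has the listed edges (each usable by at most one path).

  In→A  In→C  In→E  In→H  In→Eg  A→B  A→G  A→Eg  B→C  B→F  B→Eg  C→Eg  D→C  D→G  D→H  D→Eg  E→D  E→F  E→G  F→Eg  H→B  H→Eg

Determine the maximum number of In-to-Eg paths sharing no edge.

Assign every edge capacity 1; by Menger, the answer equals the max flow.
Path In→Eg (+1); total 1.
Path In→A→Eg (+1); total 2.
Path In→C→Eg (+1); total 3.
Path In→H→Eg (+1); total 4.
Path In→E→D→Eg (+1); total 5.
No residual In→Eg path; max flow = 5.
Certifying cut of size 5: {In→A, In→C, In→E, In→Eg, In→H}.

5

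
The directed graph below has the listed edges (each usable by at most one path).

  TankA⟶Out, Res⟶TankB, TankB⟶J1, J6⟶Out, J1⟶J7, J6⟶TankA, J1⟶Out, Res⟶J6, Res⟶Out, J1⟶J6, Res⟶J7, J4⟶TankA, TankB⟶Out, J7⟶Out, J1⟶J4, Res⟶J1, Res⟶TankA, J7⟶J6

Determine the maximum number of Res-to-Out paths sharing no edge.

6

Assign every edge capacity 1; by Menger, the answer equals the max flow.
Path Res→Out (+1); total 1.
Path Res→TankB→Out (+1); total 2.
Path Res→J1→Out (+1); total 3.
Path Res→J7→Out (+1); total 4.
Path Res→J6→Out (+1); total 5.
Path Res→TankA→Out (+1); total 6.
No residual Res→Out path; max flow = 6.
Certifying cut of size 6: {Res→J1, Res→J6, Res→J7, Res→Out, Res→TankA, Res→TankB}.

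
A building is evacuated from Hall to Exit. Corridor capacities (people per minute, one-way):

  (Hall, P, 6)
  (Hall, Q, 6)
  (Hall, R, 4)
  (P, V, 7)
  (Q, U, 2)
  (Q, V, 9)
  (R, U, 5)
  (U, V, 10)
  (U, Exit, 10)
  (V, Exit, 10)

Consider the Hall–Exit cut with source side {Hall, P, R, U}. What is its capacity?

Edges leaving {Hall, P, R, U}: Hall→Q (6), P→V (7), U→V (10), U→Exit (10).
Cut capacity = 6 + 7 + 10 + 10 = 33.

33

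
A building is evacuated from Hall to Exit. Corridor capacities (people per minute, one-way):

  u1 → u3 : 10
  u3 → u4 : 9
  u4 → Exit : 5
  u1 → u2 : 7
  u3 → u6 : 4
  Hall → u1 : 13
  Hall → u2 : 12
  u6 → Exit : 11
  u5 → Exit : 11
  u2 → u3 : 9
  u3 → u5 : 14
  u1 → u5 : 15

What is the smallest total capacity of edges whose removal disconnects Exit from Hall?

20

Augment Hall→u1→u5→Exit: bottleneck 11, flow now 11.
Augment Hall→u1→u3→u4→Exit: bottleneck 2, flow now 13.
Augment Hall→u2→u3→u4→Exit: bottleneck 3, flow now 16.
Augment Hall→u2→u3→u6→Exit: bottleneck 4, flow now 20.
No augmenting path remains; maximum flow = 20.
By max-flow min-cut, the minimum cut capacity equals the max flow.
In the residual graph, reachable from Hall: {Hall, u1, u2, u3, u4, u5}.
Min-cut edges: u3→u6 (4), u4→Exit (5), u5→Exit (11); capacity 4 + 5 + 11 = 20.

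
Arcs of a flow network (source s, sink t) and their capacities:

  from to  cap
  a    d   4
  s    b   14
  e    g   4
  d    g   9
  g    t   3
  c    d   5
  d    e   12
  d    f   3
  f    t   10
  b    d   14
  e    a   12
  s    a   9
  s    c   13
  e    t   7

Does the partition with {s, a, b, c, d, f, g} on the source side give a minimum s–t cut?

No — its capacity is 25, but the minimum cut has capacity 13.

Given cut capacity: 12 + 10 + 3 = 25.
Augment s→a→d→e→t: bottleneck 4, flow now 4.
Augment s→b→d→e→t: bottleneck 3, flow now 7.
Augment s→b→d→f→t: bottleneck 3, flow now 10.
Augment s→b→d→g→t: bottleneck 3, flow now 13.
No augmenting path remains; maximum flow = 13.
In the residual graph, reachable from s: {s, a, b, c, d, e, g}.
Min-cut edges: d→f (3), e→t (7), g→t (3); capacity 3 + 7 + 3 = 13.
Cut capacity 25 exceeds the max flow 13, so it is not minimum.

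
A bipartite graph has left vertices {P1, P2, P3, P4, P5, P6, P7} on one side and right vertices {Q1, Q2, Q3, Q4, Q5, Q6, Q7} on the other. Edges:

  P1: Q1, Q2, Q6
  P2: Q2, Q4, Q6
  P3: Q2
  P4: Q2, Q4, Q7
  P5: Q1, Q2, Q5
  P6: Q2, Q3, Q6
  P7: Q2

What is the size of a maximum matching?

Unit-capacity flow: source→left, listed edges, right→sink; max matching = max flow.
Augmenting path P1→Q1 (+1); matched 1.
Augmenting path P2→Q2 (+1); matched 2.
Augmenting path P4→Q4 (+1); matched 3.
Augmenting path P5→Q5 (+1); matched 4.
Augmenting path P6→Q3 (+1); matched 5.
Augmenting path P3→Q2→P2→Q6 (+1); matched 6.
No augmenting path remains; maximum matching = 6.
König certificate: {P1, P2, P4, P5, P6, Q2} is a vertex cover of size 6 (every listed pair touches it), so no matching can be larger.

6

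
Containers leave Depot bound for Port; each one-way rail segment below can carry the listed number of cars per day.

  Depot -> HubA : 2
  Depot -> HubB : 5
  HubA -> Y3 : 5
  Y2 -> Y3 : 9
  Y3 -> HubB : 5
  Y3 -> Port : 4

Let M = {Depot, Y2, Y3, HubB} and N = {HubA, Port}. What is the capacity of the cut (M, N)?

6

Edges leaving {Depot, Y2, Y3, HubB}: Depot→HubA (2), Y3→Port (4).
Cut capacity = 2 + 4 = 6.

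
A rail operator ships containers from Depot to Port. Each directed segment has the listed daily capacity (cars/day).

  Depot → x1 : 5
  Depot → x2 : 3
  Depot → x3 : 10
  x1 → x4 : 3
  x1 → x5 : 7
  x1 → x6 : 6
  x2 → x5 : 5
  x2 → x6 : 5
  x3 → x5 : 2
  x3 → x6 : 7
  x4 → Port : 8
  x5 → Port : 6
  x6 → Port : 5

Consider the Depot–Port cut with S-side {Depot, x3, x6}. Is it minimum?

No — its capacity is 15, but the minimum cut has capacity 14.

Given cut capacity: 5 + 3 + 2 + 5 = 15.
Augment Depot→x1→x4→Port: bottleneck 3, flow now 3.
Augment Depot→x1→x5→Port: bottleneck 2, flow now 5.
Augment Depot→x2→x5→Port: bottleneck 3, flow now 8.
Augment Depot→x3→x5→Port: bottleneck 1, flow now 9.
Augment Depot→x3→x6→Port: bottleneck 5, flow now 14.
No augmenting path remains; maximum flow = 14.
In the residual graph, reachable from Depot: {Depot, x1, x2, x3, x5, x6}.
Min-cut edges: x1→x4 (3), x5→Port (6), x6→Port (5); capacity 3 + 6 + 5 = 14.
Cut capacity 15 exceeds the max flow 14, so it is not minimum.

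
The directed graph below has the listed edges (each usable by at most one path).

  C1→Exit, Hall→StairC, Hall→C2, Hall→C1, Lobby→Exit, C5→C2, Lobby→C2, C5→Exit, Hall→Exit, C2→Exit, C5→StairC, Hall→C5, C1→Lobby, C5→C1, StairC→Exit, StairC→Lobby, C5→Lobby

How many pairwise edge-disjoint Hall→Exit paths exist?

5

Assign every edge capacity 1; by Menger, the answer equals the max flow.
Path Hall→Exit (+1); total 1.
Path Hall→C5→Exit (+1); total 2.
Path Hall→C1→Exit (+1); total 3.
Path Hall→StairC→Exit (+1); total 4.
Path Hall→C2→Exit (+1); total 5.
No residual Hall→Exit path; max flow = 5.
Certifying cut of size 5: {Hall→C1, Hall→C2, Hall→C5, Hall→Exit, Hall→StairC}.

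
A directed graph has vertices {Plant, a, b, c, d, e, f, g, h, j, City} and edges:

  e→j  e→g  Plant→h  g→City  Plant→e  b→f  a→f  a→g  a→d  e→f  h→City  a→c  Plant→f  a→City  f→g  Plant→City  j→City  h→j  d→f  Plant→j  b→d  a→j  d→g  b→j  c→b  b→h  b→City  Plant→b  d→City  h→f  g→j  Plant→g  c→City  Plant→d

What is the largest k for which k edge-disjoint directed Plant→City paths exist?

Assign every edge capacity 1; by Menger, the answer equals the max flow.
Path Plant→City (+1); total 1.
Path Plant→b→City (+1); total 2.
Path Plant→d→City (+1); total 3.
Path Plant→g→City (+1); total 4.
Path Plant→h→City (+1); total 5.
Path Plant→j→City (+1); total 6.
No residual Plant→City path; max flow = 6.
Certifying cut of size 6: {Plant→City, Plant→b, Plant→d, Plant→h, g→City, j→City}.

6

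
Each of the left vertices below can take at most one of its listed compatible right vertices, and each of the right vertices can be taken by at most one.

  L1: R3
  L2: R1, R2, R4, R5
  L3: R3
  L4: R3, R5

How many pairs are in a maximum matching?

Unit-capacity flow: source→left, listed edges, right→sink; max matching = max flow.
Augmenting path L1→R3 (+1); matched 1.
Augmenting path L2→R1 (+1); matched 2.
Augmenting path L4→R5 (+1); matched 3.
No augmenting path remains; maximum matching = 3.
König certificate: {L2, L4, R3} is a vertex cover of size 3 (every listed pair touches it), so no matching can be larger.

3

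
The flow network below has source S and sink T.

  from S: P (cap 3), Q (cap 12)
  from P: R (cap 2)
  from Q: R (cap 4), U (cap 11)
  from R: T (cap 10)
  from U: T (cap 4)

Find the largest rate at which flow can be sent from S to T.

Augment S→P→R→T: bottleneck 2, flow now 2.
Augment S→Q→R→T: bottleneck 4, flow now 6.
Augment S→Q→U→T: bottleneck 4, flow now 10.
No augmenting path remains; maximum flow = 10.
In the residual graph, reachable from S: {S, P, Q, U}.
Min-cut edges: P→R (2), Q→R (4), U→T (4); capacity 2 + 4 + 4 = 10.
This cut is saturated, so no flow can exceed 10.

10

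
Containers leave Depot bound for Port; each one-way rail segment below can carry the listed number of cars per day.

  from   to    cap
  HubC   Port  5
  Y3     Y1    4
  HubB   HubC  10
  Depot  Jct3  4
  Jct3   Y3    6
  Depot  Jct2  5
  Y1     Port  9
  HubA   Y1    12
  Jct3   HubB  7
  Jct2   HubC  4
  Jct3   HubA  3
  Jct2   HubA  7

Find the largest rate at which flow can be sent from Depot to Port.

9

Augment Depot→Jct2→HubC→Port: bottleneck 4, flow now 4.
Augment Depot→Jct3→HubB→HubC→Port: bottleneck 1, flow now 5.
Augment Depot→Jct3→HubA→Y1→Port: bottleneck 3, flow now 8.
Augment Depot→Jct2→HubA→Y1→Port: bottleneck 1, flow now 9.
No augmenting path remains; maximum flow = 9.
In the residual graph, reachable from Depot: {Depot}.
Min-cut edges: Depot→Jct3 (4), Depot→Jct2 (5); capacity 4 + 5 = 9.
This cut is saturated, so no flow can exceed 9.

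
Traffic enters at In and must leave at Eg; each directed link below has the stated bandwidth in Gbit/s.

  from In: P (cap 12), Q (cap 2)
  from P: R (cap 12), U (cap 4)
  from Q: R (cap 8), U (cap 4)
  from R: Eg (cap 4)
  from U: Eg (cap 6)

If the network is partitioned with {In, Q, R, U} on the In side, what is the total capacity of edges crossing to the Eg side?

Edges leaving {In, Q, R, U}: In→P (12), R→Eg (4), U→Eg (6).
Cut capacity = 12 + 4 + 6 = 22.

22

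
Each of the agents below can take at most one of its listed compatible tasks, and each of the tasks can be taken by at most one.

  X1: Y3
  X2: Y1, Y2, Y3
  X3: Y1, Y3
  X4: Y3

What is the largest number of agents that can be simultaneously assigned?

3

Unit-capacity flow: source→left, listed edges, right→sink; max matching = max flow.
Augmenting path X1→Y3 (+1); matched 1.
Augmenting path X2→Y1 (+1); matched 2.
Augmenting path X3→Y1→X2→Y2 (+1); matched 3.
No augmenting path remains; maximum matching = 3.
König certificate: {X2, X3, Y3} is a vertex cover of size 3 (every listed pair touches it), so no matching can be larger.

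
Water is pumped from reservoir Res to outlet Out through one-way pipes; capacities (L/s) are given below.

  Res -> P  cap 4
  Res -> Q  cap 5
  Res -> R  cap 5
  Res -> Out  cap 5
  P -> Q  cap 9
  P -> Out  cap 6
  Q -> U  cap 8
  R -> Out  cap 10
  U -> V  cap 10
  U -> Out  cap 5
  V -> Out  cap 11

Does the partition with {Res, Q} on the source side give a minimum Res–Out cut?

No — its capacity is 22, but the minimum cut has capacity 19.

Given cut capacity: 4 + 5 + 5 + 8 = 22.
Augment Res→Out: bottleneck 5, flow now 5.
Augment Res→P→Out: bottleneck 4, flow now 9.
Augment Res→R→Out: bottleneck 5, flow now 14.
Augment Res→Q→U→Out: bottleneck 5, flow now 19.
No augmenting path remains; maximum flow = 19.
In the residual graph, reachable from Res: {Res}.
Min-cut edges: Res→P (4), Res→Q (5), Res→R (5), Res→Out (5); capacity 4 + 5 + 5 + 5 = 19.
Cut capacity 22 exceeds the max flow 19, so it is not minimum.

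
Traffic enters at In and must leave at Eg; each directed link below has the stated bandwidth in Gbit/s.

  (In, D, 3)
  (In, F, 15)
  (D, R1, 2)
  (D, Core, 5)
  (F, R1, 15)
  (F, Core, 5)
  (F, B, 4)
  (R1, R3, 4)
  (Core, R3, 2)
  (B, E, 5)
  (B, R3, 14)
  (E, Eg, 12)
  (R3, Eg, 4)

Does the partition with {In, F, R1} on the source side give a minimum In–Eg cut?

No — its capacity is 16, but the minimum cut has capacity 8.

Given cut capacity: 3 + 5 + 4 + 4 = 16.
Augment In→D→R1→R3→Eg: bottleneck 2, flow now 2.
Augment In→D→Core→R3→Eg: bottleneck 1, flow now 3.
Augment In→F→R1→R3→Eg: bottleneck 1, flow now 4.
Augment In→F→B→E→Eg: bottleneck 4, flow now 8.
No augmenting path remains; maximum flow = 8.
In the residual graph, reachable from In: {In, D, F, R1, Core, R3}.
Min-cut edges: F→B (4), R3→Eg (4); capacity 4 + 4 = 8.
Cut capacity 16 exceeds the max flow 8, so it is not minimum.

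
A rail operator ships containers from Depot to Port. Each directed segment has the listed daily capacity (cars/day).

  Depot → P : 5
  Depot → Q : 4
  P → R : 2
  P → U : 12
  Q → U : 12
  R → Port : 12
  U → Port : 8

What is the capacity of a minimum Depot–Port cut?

9

Augment Depot→P→R→Port: bottleneck 2, flow now 2.
Augment Depot→P→U→Port: bottleneck 3, flow now 5.
Augment Depot→Q→U→Port: bottleneck 4, flow now 9.
No augmenting path remains; maximum flow = 9.
By max-flow min-cut, the minimum cut capacity equals the max flow.
In the residual graph, reachable from Depot: {Depot}.
Min-cut edges: Depot→P (5), Depot→Q (4); capacity 5 + 4 = 9.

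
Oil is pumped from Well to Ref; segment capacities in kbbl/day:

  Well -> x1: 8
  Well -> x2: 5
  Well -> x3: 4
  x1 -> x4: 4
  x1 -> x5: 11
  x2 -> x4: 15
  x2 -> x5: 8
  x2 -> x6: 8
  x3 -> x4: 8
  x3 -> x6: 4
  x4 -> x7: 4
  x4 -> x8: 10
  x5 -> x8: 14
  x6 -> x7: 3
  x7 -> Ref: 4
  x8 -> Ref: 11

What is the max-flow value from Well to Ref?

Augment Well→x1→x4→x7→Ref: bottleneck 4, flow now 4.
Augment Well→x1→x5→x8→Ref: bottleneck 4, flow now 8.
Augment Well→x2→x4→x8→Ref: bottleneck 5, flow now 13.
Augment Well→x3→x4→x8→Ref: bottleneck 2, flow now 15.
No augmenting path remains; maximum flow = 15.
In the residual graph, reachable from Well: {Well, x1, x2, x3, x4, x5, x6, x7, x8}.
Min-cut edges: x7→Ref (4), x8→Ref (11); capacity 4 + 11 = 15.
This cut is saturated, so no flow can exceed 15.

15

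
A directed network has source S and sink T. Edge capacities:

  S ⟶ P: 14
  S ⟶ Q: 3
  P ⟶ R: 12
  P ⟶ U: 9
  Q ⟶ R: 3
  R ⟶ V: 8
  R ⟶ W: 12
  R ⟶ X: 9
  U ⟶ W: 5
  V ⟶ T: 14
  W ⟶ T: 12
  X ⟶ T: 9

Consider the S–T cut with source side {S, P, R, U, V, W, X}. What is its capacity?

38

Edges leaving {S, P, R, U, V, W, X}: S→Q (3), V→T (14), W→T (12), X→T (9).
Cut capacity = 3 + 14 + 12 + 9 = 38.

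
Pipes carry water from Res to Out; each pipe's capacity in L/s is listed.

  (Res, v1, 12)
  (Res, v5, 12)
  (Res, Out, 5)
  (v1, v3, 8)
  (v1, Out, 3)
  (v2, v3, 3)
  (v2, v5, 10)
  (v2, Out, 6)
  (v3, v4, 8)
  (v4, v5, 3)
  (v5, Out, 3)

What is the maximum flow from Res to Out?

11

Augment Res→Out: bottleneck 5, flow now 5.
Augment Res→v1→Out: bottleneck 3, flow now 8.
Augment Res→v5→Out: bottleneck 3, flow now 11.
No augmenting path remains; maximum flow = 11.
In the residual graph, reachable from Res: {Res, v1, v3, v4, v5}.
Min-cut edges: Res→Out (5), v1→Out (3), v5→Out (3); capacity 5 + 3 + 3 = 11.
This cut is saturated, so no flow can exceed 11.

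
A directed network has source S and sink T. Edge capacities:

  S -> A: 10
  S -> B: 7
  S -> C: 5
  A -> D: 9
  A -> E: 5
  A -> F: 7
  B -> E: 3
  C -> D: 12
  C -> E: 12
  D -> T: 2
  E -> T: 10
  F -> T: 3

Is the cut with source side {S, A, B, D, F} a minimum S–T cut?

Given cut capacity: 5 + 5 + 3 + 2 + 3 = 18.
Augment S→A→D→T: bottleneck 2, flow now 2.
Augment S→A→E→T: bottleneck 5, flow now 7.
Augment S→A→F→T: bottleneck 3, flow now 10.
Augment S→B→E→T: bottleneck 3, flow now 13.
Augment S→C→E→T: bottleneck 2, flow now 15.
No augmenting path remains; maximum flow = 15.
In the residual graph, reachable from S: {S, A, B, C, D, E, F}.
Min-cut edges: D→T (2), E→T (10), F→T (3); capacity 2 + 10 + 3 = 15.
Cut capacity 18 exceeds the max flow 15, so it is not minimum.

No — its capacity is 18, but the minimum cut has capacity 15.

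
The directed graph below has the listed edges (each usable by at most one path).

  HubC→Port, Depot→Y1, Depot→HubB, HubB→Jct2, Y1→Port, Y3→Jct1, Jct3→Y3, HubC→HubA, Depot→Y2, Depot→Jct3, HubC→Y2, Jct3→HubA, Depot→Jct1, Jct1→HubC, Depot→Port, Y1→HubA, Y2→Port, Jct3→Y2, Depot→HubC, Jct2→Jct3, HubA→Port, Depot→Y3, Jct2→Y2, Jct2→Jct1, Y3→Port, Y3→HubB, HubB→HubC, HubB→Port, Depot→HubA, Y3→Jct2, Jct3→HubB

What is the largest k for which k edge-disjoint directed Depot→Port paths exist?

Assign every edge capacity 1; by Menger, the answer equals the max flow.
Path Depot→Port (+1); total 1.
Path Depot→Y3→Port (+1); total 2.
Path Depot→Y1→Port (+1); total 3.
Path Depot→HubC→Port (+1); total 4.
Path Depot→HubB→Port (+1); total 5.
Path Depot→Y2→Port (+1); total 6.
Path Depot→HubA→Port (+1); total 7.
No residual Depot→Port path; max flow = 7.
Certifying cut of size 7: {Depot→Port, Depot→Y1, HubA→Port, HubB→Port, HubC→Port, Y2→Port, Y3→Port}.

7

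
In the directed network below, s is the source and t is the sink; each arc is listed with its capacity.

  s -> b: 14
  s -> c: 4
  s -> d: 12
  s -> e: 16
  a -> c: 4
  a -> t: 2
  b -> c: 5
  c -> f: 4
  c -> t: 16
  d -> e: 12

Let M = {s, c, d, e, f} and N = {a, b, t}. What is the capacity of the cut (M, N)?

Edges leaving {s, c, d, e, f}: s→b (14), c→t (16).
Cut capacity = 14 + 16 = 30.

30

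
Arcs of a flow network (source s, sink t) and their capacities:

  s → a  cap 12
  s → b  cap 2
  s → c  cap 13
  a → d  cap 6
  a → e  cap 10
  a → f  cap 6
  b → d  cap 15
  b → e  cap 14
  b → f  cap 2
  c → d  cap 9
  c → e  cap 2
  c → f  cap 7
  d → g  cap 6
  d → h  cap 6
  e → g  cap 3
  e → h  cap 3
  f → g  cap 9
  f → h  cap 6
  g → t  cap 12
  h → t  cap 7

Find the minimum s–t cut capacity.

Augment s→a→d→g→t: bottleneck 6, flow now 6.
Augment s→a→e→g→t: bottleneck 3, flow now 9.
Augment s→a→e→h→t: bottleneck 3, flow now 12.
Augment s→b→d→h→t: bottleneck 2, flow now 14.
Augment s→c→d→h→t: bottleneck 2, flow now 16.
Augment s→c→f→g→t: bottleneck 3, flow now 19.
No augmenting path remains; maximum flow = 19.
By max-flow min-cut, the minimum cut capacity equals the max flow.
In the residual graph, reachable from s: {s, a, b, c, d, e, f, g, h}.
Min-cut edges: g→t (12), h→t (7); capacity 12 + 7 = 19.

19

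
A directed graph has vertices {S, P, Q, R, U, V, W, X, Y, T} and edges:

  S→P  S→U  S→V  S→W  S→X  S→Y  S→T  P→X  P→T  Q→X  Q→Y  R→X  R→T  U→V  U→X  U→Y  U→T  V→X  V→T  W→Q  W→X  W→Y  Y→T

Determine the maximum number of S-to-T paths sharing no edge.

5

Assign every edge capacity 1; by Menger, the answer equals the max flow.
Path S→T (+1); total 1.
Path S→P→T (+1); total 2.
Path S→U→T (+1); total 3.
Path S→V→T (+1); total 4.
Path S→Y→T (+1); total 5.
No residual S→T path; max flow = 5.
Certifying cut of size 5: {S→P, S→T, S→U, S→V, Y→T}.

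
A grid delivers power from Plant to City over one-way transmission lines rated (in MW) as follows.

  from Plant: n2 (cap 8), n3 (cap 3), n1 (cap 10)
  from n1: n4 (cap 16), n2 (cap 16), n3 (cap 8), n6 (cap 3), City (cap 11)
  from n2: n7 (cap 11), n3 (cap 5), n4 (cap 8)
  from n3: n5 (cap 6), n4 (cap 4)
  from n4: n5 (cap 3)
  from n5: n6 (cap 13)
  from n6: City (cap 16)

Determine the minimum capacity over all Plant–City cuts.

19

Augment Plant→n1→City: bottleneck 10, flow now 10.
Augment Plant→n3→n5→n6→City: bottleneck 3, flow now 13.
Augment Plant→n2→n3→n5→n6→City: bottleneck 3, flow now 16.
Augment Plant→n2→n4→n5→n6→City: bottleneck 3, flow now 19.
No augmenting path remains; maximum flow = 19.
By max-flow min-cut, the minimum cut capacity equals the max flow.
In the residual graph, reachable from Plant: {Plant, n2, n3, n4, n7}.
Min-cut edges: Plant→n1 (10), n3→n5 (6), n4→n5 (3); capacity 10 + 6 + 3 = 19.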